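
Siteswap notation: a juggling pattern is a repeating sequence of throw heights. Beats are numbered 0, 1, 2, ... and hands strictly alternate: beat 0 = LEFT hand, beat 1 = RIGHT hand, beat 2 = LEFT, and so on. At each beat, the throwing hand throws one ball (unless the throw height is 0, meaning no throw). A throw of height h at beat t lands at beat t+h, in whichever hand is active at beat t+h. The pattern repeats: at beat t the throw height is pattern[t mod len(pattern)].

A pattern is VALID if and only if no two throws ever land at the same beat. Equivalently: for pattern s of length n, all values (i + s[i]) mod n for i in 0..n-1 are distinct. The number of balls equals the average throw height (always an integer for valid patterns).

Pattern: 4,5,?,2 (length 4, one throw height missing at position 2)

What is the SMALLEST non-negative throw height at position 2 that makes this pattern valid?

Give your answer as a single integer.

i=0: (0 + 4) mod 4 = 0
i=1: (1 + 5) mod 4 = 2
i=2: s[i]=? (unknown)
i=3: (3 + 2) mod 4 = 1
Known residues: [0, 1, 2]; need a permutation of 0..3, so missing residue r = 3
Need (2 + s) mod 4 = 3; smallest s = (3 - 2) mod 4 = 1

Answer: 1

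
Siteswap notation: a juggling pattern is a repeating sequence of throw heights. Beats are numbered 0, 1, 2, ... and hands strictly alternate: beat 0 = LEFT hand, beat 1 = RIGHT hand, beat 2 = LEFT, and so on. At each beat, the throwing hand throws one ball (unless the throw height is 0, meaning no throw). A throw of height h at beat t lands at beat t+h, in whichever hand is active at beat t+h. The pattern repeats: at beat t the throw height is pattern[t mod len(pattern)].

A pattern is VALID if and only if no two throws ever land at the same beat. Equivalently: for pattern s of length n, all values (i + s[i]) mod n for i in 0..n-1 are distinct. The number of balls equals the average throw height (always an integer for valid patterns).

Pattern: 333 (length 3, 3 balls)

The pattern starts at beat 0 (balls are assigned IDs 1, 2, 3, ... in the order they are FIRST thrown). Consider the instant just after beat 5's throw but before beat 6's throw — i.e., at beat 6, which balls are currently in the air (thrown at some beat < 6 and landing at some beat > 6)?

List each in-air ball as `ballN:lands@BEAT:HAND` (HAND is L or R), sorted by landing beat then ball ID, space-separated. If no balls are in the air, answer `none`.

Beat 0 (L): throw ball1 h=3 -> lands@3:R; in-air after throw: [b1@3:R]
Beat 1 (R): throw ball2 h=3 -> lands@4:L; in-air after throw: [b1@3:R b2@4:L]
Beat 2 (L): throw ball3 h=3 -> lands@5:R; in-air after throw: [b1@3:R b2@4:L b3@5:R]
Beat 3 (R): throw ball1 h=3 -> lands@6:L; in-air after throw: [b2@4:L b3@5:R b1@6:L]
Beat 4 (L): throw ball2 h=3 -> lands@7:R; in-air after throw: [b3@5:R b1@6:L b2@7:R]
Beat 5 (R): throw ball3 h=3 -> lands@8:L; in-air after throw: [b1@6:L b2@7:R b3@8:L]
Beat 6 (L): throw ball1 h=3 -> lands@9:R; in-air after throw: [b2@7:R b3@8:L b1@9:R]

Answer: ball2:lands@7:R ball3:lands@8:L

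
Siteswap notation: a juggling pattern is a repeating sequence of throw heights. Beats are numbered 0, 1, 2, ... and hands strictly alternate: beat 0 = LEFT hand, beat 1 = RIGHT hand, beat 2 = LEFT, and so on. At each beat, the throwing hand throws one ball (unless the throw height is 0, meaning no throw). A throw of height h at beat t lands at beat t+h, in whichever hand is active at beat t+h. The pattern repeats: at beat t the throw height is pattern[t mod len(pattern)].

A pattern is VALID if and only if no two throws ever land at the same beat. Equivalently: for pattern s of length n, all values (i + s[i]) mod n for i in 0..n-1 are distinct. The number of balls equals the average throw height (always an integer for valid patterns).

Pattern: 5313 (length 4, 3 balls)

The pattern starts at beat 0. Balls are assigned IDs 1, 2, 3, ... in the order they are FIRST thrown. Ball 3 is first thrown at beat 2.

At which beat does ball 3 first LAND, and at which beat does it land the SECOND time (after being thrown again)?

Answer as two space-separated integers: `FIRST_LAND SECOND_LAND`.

Answer: 3 6

Derivation:
Beat 0 (L): throw ball1 h=5 -> lands@5:R; in-air after throw: [b1@5:R]
Beat 1 (R): throw ball2 h=3 -> lands@4:L; in-air after throw: [b2@4:L b1@5:R]
Beat 2 (L): throw ball3 h=1 -> lands@3:R; in-air after throw: [b3@3:R b2@4:L b1@5:R]
Beat 3 (R): throw ball3 h=3 -> lands@6:L; in-air after throw: [b2@4:L b1@5:R b3@6:L]
Beat 4 (L): throw ball2 h=5 -> lands@9:R; in-air after throw: [b1@5:R b3@6:L b2@9:R]
Beat 5 (R): throw ball1 h=3 -> lands@8:L; in-air after throw: [b3@6:L b1@8:L b2@9:R]
Beat 6 (L): throw ball3 h=1 -> lands@7:R; in-air after throw: [b3@7:R b1@8:L b2@9:R]
Ball 3: thrown@2 h=1 -> first land @3; rethrown@3 h=3 -> second land @6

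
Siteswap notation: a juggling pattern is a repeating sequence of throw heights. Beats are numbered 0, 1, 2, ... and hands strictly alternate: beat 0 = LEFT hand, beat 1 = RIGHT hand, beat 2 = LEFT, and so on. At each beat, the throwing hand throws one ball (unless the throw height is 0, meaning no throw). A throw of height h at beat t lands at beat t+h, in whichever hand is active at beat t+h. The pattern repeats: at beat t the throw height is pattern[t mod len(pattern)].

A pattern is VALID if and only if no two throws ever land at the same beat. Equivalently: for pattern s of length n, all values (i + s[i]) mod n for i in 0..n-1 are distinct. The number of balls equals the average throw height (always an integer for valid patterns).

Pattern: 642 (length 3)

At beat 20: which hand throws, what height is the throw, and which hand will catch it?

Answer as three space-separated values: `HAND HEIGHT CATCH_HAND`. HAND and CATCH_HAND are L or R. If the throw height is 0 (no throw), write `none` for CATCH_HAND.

Beat 20: 20 mod 2 = 0, so hand = L
Throw height = pattern[20 mod 3] = pattern[2] = 2
Lands at beat 20+2=22, 22 mod 2 = 0, so catch hand = L

Answer: L 2 L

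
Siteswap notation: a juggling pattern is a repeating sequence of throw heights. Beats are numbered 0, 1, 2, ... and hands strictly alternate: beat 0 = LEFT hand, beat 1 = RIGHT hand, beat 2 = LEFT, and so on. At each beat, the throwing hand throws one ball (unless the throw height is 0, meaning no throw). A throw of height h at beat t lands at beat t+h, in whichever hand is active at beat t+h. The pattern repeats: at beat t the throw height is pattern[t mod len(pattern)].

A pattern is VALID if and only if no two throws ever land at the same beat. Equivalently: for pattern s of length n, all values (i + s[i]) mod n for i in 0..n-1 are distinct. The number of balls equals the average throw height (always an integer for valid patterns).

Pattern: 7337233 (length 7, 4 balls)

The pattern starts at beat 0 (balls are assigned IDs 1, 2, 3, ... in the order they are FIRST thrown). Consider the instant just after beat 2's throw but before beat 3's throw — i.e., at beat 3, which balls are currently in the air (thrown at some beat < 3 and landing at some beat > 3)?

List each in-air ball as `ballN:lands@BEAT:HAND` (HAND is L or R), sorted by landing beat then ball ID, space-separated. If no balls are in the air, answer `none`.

Answer: ball2:lands@4:L ball3:lands@5:R ball1:lands@7:R

Derivation:
Beat 0 (L): throw ball1 h=7 -> lands@7:R; in-air after throw: [b1@7:R]
Beat 1 (R): throw ball2 h=3 -> lands@4:L; in-air after throw: [b2@4:L b1@7:R]
Beat 2 (L): throw ball3 h=3 -> lands@5:R; in-air after throw: [b2@4:L b3@5:R b1@7:R]
Beat 3 (R): throw ball4 h=7 -> lands@10:L; in-air after throw: [b2@4:L b3@5:R b1@7:R b4@10:L]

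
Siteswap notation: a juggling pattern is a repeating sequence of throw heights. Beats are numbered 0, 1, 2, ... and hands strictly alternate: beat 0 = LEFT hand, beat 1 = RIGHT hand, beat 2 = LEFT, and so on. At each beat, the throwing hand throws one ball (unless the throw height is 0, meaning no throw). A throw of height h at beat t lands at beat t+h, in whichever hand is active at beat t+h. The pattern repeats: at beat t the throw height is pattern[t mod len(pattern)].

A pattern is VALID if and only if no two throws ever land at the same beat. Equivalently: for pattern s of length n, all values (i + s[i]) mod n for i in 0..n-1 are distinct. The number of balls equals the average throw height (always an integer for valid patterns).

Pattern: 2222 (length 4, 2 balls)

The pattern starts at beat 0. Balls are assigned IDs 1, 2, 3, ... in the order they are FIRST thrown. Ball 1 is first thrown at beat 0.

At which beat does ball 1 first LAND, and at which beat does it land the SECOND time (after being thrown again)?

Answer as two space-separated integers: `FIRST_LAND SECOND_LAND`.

Answer: 2 4

Derivation:
Beat 0 (L): throw ball1 h=2 -> lands@2:L; in-air after throw: [b1@2:L]
Beat 1 (R): throw ball2 h=2 -> lands@3:R; in-air after throw: [b1@2:L b2@3:R]
Beat 2 (L): throw ball1 h=2 -> lands@4:L; in-air after throw: [b2@3:R b1@4:L]
Beat 3 (R): throw ball2 h=2 -> lands@5:R; in-air after throw: [b1@4:L b2@5:R]
Beat 4 (L): throw ball1 h=2 -> lands@6:L; in-air after throw: [b2@5:R b1@6:L]
Ball 1: thrown@0 h=2 -> first land @2; rethrown@2 h=2 -> second land @4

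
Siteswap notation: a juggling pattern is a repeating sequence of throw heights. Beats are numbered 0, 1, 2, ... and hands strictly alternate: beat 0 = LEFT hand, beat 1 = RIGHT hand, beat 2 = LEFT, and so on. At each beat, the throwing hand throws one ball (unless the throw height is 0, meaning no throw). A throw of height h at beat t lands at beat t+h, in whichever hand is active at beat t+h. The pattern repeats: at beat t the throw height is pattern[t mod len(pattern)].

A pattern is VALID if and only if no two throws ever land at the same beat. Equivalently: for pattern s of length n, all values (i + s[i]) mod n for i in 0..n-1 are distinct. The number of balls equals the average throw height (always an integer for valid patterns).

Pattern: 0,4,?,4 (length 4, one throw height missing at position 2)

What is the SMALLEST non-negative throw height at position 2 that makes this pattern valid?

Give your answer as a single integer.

Answer: 0

Derivation:
i=0: (0 + 0) mod 4 = 0
i=1: (1 + 4) mod 4 = 1
i=2: s[i]=? (unknown)
i=3: (3 + 4) mod 4 = 3
Known residues: [0, 1, 3]; need a permutation of 0..3, so missing residue r = 2
Need (2 + s) mod 4 = 2; smallest s = (2 - 2) mod 4 = 0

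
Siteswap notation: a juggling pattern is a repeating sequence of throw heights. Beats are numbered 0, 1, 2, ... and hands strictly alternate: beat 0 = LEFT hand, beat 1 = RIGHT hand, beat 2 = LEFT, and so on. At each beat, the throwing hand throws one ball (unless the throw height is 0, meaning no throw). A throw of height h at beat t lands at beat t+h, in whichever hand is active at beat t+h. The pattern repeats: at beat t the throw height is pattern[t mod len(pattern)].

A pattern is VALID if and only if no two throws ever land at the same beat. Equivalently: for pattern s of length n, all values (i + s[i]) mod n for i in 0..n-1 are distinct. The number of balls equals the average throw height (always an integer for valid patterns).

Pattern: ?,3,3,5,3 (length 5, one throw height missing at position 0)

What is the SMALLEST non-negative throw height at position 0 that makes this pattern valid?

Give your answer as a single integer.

Answer: 1

Derivation:
i=0: s[i]=? (unknown)
i=1: (1 + 3) mod 5 = 4
i=2: (2 + 3) mod 5 = 0
i=3: (3 + 5) mod 5 = 3
i=4: (4 + 3) mod 5 = 2
Known residues: [0, 2, 3, 4]; need a permutation of 0..4, so missing residue r = 1
Need (0 + s) mod 5 = 1; smallest s = (1 - 0) mod 5 = 1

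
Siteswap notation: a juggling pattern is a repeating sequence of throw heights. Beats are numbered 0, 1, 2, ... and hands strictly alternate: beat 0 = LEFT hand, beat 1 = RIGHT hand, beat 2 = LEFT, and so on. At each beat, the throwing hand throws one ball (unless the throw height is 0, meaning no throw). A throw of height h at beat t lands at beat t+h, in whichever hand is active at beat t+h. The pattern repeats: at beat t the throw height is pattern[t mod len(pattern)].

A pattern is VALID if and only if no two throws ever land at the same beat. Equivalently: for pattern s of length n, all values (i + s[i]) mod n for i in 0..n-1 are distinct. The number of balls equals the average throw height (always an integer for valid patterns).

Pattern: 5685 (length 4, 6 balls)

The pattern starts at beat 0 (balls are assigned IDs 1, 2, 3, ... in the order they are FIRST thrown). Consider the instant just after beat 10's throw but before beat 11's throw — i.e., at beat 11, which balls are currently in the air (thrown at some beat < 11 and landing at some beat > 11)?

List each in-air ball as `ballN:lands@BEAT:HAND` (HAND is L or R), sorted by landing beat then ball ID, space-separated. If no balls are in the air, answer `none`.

Answer: ball2:lands@12:L ball4:lands@13:R ball6:lands@14:L ball5:lands@15:R ball3:lands@18:L

Derivation:
Beat 0 (L): throw ball1 h=5 -> lands@5:R; in-air after throw: [b1@5:R]
Beat 1 (R): throw ball2 h=6 -> lands@7:R; in-air after throw: [b1@5:R b2@7:R]
Beat 2 (L): throw ball3 h=8 -> lands@10:L; in-air after throw: [b1@5:R b2@7:R b3@10:L]
Beat 3 (R): throw ball4 h=5 -> lands@8:L; in-air after throw: [b1@5:R b2@7:R b4@8:L b3@10:L]
Beat 4 (L): throw ball5 h=5 -> lands@9:R; in-air after throw: [b1@5:R b2@7:R b4@8:L b5@9:R b3@10:L]
Beat 5 (R): throw ball1 h=6 -> lands@11:R; in-air after throw: [b2@7:R b4@8:L b5@9:R b3@10:L b1@11:R]
Beat 6 (L): throw ball6 h=8 -> lands@14:L; in-air after throw: [b2@7:R b4@8:L b5@9:R b3@10:L b1@11:R b6@14:L]
Beat 7 (R): throw ball2 h=5 -> lands@12:L; in-air after throw: [b4@8:L b5@9:R b3@10:L b1@11:R b2@12:L b6@14:L]
Beat 8 (L): throw ball4 h=5 -> lands@13:R; in-air after throw: [b5@9:R b3@10:L b1@11:R b2@12:L b4@13:R b6@14:L]
Beat 9 (R): throw ball5 h=6 -> lands@15:R; in-air after throw: [b3@10:L b1@11:R b2@12:L b4@13:R b6@14:L b5@15:R]
Beat 10 (L): throw ball3 h=8 -> lands@18:L; in-air after throw: [b1@11:R b2@12:L b4@13:R b6@14:L b5@15:R b3@18:L]
Beat 11 (R): throw ball1 h=5 -> lands@16:L; in-air after throw: [b2@12:L b4@13:R b6@14:L b5@15:R b1@16:L b3@18:L]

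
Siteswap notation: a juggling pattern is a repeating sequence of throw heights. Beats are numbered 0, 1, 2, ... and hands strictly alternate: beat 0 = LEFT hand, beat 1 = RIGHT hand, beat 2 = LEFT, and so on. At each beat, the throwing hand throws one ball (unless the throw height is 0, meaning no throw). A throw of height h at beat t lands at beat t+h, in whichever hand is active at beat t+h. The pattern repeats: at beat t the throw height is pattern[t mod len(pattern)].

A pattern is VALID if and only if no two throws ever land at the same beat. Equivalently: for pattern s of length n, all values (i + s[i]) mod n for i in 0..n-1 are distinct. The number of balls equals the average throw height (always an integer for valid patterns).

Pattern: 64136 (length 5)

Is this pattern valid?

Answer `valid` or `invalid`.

i=0: (i + s[i]) mod n = (0 + 6) mod 5 = 1
i=1: (i + s[i]) mod n = (1 + 4) mod 5 = 0
i=2: (i + s[i]) mod n = (2 + 1) mod 5 = 3
i=3: (i + s[i]) mod n = (3 + 3) mod 5 = 1
i=4: (i + s[i]) mod n = (4 + 6) mod 5 = 0
Residues: [1, 0, 3, 1, 0], distinct: False

Answer: invalid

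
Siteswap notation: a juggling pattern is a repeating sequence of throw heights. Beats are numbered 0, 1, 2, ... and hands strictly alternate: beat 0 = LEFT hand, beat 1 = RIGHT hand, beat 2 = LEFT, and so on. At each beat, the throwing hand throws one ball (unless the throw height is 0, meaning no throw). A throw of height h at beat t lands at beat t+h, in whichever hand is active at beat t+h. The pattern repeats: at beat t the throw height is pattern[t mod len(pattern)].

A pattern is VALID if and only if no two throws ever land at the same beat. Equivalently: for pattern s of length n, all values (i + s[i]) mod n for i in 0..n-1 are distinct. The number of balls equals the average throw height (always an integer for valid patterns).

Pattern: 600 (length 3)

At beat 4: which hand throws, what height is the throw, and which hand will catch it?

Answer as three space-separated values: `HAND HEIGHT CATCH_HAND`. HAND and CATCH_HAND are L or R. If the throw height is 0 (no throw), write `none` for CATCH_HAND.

Answer: L 0 none

Derivation:
Beat 4: 4 mod 2 = 0, so hand = L
Throw height = pattern[4 mod 3] = pattern[1] = 0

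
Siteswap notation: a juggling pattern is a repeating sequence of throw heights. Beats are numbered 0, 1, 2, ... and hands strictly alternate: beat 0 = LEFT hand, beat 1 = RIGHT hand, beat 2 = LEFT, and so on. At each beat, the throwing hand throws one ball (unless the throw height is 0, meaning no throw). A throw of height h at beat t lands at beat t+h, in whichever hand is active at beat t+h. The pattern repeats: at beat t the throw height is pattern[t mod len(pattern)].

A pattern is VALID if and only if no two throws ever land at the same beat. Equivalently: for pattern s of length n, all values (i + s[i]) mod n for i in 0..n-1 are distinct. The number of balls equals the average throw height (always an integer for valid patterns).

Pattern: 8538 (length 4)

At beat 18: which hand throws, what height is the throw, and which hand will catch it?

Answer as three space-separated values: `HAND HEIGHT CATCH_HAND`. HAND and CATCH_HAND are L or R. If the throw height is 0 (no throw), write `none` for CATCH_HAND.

Beat 18: 18 mod 2 = 0, so hand = L
Throw height = pattern[18 mod 4] = pattern[2] = 3
Lands at beat 18+3=21, 21 mod 2 = 1, so catch hand = R

Answer: L 3 R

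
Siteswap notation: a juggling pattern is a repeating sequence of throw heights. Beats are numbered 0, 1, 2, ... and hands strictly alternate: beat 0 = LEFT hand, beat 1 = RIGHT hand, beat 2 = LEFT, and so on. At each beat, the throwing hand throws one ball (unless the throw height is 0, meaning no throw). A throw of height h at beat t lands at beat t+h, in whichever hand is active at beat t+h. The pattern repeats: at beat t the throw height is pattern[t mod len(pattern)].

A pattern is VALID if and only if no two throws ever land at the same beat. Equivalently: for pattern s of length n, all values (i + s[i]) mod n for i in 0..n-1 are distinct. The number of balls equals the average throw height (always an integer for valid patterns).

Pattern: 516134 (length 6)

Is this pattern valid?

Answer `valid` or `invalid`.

i=0: (i + s[i]) mod n = (0 + 5) mod 6 = 5
i=1: (i + s[i]) mod n = (1 + 1) mod 6 = 2
i=2: (i + s[i]) mod n = (2 + 6) mod 6 = 2
i=3: (i + s[i]) mod n = (3 + 1) mod 6 = 4
i=4: (i + s[i]) mod n = (4 + 3) mod 6 = 1
i=5: (i + s[i]) mod n = (5 + 4) mod 6 = 3
Residues: [5, 2, 2, 4, 1, 3], distinct: False

Answer: invalid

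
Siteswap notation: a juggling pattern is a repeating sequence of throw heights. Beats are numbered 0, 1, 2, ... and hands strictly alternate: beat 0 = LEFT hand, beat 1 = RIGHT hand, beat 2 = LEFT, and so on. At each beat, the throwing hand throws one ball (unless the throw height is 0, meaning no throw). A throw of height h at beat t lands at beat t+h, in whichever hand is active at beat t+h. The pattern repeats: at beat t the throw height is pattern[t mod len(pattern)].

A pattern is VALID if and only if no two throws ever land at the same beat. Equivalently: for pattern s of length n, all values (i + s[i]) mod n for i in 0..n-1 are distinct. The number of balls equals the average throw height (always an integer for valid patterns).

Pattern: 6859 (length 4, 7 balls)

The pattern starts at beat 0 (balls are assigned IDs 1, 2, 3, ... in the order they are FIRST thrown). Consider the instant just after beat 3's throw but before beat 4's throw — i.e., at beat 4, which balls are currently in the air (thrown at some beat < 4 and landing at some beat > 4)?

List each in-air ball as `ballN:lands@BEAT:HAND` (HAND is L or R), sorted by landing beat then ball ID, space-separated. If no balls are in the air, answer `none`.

Beat 0 (L): throw ball1 h=6 -> lands@6:L; in-air after throw: [b1@6:L]
Beat 1 (R): throw ball2 h=8 -> lands@9:R; in-air after throw: [b1@6:L b2@9:R]
Beat 2 (L): throw ball3 h=5 -> lands@7:R; in-air after throw: [b1@6:L b3@7:R b2@9:R]
Beat 3 (R): throw ball4 h=9 -> lands@12:L; in-air after throw: [b1@6:L b3@7:R b2@9:R b4@12:L]
Beat 4 (L): throw ball5 h=6 -> lands@10:L; in-air after throw: [b1@6:L b3@7:R b2@9:R b5@10:L b4@12:L]

Answer: ball1:lands@6:L ball3:lands@7:R ball2:lands@9:R ball4:lands@12:L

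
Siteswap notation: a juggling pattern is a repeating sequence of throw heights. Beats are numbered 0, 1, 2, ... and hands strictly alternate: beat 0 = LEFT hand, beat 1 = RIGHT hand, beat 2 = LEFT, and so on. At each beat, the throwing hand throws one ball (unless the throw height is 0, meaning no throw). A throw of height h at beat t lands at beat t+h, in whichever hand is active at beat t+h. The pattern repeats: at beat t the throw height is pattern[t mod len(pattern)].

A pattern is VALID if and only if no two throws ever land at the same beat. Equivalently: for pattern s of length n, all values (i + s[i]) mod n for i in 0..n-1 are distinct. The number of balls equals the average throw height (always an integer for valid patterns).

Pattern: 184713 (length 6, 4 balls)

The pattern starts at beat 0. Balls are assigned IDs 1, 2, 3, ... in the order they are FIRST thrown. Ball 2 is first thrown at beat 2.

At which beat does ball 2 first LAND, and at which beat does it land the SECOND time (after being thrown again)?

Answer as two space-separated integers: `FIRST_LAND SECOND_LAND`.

Answer: 6 7

Derivation:
Beat 0 (L): throw ball1 h=1 -> lands@1:R; in-air after throw: [b1@1:R]
Beat 1 (R): throw ball1 h=8 -> lands@9:R; in-air after throw: [b1@9:R]
Beat 2 (L): throw ball2 h=4 -> lands@6:L; in-air after throw: [b2@6:L b1@9:R]
Beat 3 (R): throw ball3 h=7 -> lands@10:L; in-air after throw: [b2@6:L b1@9:R b3@10:L]
Beat 4 (L): throw ball4 h=1 -> lands@5:R; in-air after throw: [b4@5:R b2@6:L b1@9:R b3@10:L]
Beat 5 (R): throw ball4 h=3 -> lands@8:L; in-air after throw: [b2@6:L b4@8:L b1@9:R b3@10:L]
Beat 6 (L): throw ball2 h=1 -> lands@7:R; in-air after throw: [b2@7:R b4@8:L b1@9:R b3@10:L]
Beat 7 (R): throw ball2 h=8 -> lands@15:R; in-air after throw: [b4@8:L b1@9:R b3@10:L b2@15:R]
Ball 2: thrown@2 h=4 -> first land @6; rethrown@6 h=1 -> second land @7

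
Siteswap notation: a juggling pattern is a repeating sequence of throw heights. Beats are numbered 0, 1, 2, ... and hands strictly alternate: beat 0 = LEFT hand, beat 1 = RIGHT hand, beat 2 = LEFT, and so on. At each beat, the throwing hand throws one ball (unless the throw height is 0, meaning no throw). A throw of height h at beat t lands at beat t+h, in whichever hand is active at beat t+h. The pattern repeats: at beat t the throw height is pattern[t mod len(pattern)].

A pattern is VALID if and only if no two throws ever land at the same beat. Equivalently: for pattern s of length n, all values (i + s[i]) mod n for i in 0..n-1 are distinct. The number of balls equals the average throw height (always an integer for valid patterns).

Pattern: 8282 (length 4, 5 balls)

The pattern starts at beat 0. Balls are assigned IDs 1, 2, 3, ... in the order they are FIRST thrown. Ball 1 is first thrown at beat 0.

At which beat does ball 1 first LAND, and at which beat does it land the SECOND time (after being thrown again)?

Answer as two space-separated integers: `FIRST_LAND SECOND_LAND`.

Beat 0 (L): throw ball1 h=8 -> lands@8:L; in-air after throw: [b1@8:L]
Beat 1 (R): throw ball2 h=2 -> lands@3:R; in-air after throw: [b2@3:R b1@8:L]
Beat 2 (L): throw ball3 h=8 -> lands@10:L; in-air after throw: [b2@3:R b1@8:L b3@10:L]
Beat 3 (R): throw ball2 h=2 -> lands@5:R; in-air after throw: [b2@5:R b1@8:L b3@10:L]
Beat 4 (L): throw ball4 h=8 -> lands@12:L; in-air after throw: [b2@5:R b1@8:L b3@10:L b4@12:L]
Beat 5 (R): throw ball2 h=2 -> lands@7:R; in-air after throw: [b2@7:R b1@8:L b3@10:L b4@12:L]
Beat 6 (L): throw ball5 h=8 -> lands@14:L; in-air after throw: [b2@7:R b1@8:L b3@10:L b4@12:L b5@14:L]
Beat 7 (R): throw ball2 h=2 -> lands@9:R; in-air after throw: [b1@8:L b2@9:R b3@10:L b4@12:L b5@14:L]
Beat 8 (L): throw ball1 h=8 -> lands@16:L; in-air after throw: [b2@9:R b3@10:L b4@12:L b5@14:L b1@16:L]
Beat 9 (R): throw ball2 h=2 -> lands@11:R; in-air after throw: [b3@10:L b2@11:R b4@12:L b5@14:L b1@16:L]
Beat 10 (L): throw ball3 h=8 -> lands@18:L; in-air after throw: [b2@11:R b4@12:L b5@14:L b1@16:L b3@18:L]
Beat 11 (R): throw ball2 h=2 -> lands@13:R; in-air after throw: [b4@12:L b2@13:R b5@14:L b1@16:L b3@18:L]
Beat 12 (L): throw ball4 h=8 -> lands@20:L; in-air after throw: [b2@13:R b5@14:L b1@16:L b3@18:L b4@20:L]
Beat 13 (R): throw ball2 h=2 -> lands@15:R; in-air after throw: [b5@14:L b2@15:R b1@16:L b3@18:L b4@20:L]
Beat 14 (L): throw ball5 h=8 -> lands@22:L; in-air after throw: [b2@15:R b1@16:L b3@18:L b4@20:L b5@22:L]
Beat 15 (R): throw ball2 h=2 -> lands@17:R; in-air after throw: [b1@16:L b2@17:R b3@18:L b4@20:L b5@22:L]
Beat 16 (L): throw ball1 h=8 -> lands@24:L; in-air after throw: [b2@17:R b3@18:L b4@20:L b5@22:L b1@24:L]
Ball 1: thrown@0 h=8 -> first land @8; rethrown@8 h=8 -> second land @16

Answer: 8 16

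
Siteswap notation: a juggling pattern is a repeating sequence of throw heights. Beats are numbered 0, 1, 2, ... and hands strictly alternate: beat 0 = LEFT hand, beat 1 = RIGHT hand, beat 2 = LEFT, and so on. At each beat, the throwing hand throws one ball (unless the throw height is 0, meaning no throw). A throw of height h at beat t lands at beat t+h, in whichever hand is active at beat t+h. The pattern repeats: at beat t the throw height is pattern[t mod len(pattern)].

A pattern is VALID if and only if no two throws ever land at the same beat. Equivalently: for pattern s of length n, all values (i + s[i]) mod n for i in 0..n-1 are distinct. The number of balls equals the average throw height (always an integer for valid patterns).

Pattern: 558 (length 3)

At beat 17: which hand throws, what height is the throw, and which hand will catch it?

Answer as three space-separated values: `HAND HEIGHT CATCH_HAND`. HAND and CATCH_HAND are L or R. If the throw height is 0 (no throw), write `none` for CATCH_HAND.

Answer: R 8 R

Derivation:
Beat 17: 17 mod 2 = 1, so hand = R
Throw height = pattern[17 mod 3] = pattern[2] = 8
Lands at beat 17+8=25, 25 mod 2 = 1, so catch hand = R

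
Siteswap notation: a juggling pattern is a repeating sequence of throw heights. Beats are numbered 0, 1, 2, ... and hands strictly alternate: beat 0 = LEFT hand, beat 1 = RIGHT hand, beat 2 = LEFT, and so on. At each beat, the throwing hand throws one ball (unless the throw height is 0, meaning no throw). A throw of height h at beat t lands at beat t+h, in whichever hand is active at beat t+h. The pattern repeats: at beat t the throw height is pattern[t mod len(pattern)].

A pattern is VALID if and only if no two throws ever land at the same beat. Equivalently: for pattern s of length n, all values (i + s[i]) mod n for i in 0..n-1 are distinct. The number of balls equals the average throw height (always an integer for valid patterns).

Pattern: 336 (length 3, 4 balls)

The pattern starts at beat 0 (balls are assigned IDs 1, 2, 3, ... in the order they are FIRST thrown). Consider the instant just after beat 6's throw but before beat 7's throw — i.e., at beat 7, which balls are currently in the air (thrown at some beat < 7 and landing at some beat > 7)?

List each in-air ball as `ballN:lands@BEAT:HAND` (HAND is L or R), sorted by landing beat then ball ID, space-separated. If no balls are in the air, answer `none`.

Answer: ball3:lands@8:L ball1:lands@9:R ball4:lands@11:R

Derivation:
Beat 0 (L): throw ball1 h=3 -> lands@3:R; in-air after throw: [b1@3:R]
Beat 1 (R): throw ball2 h=3 -> lands@4:L; in-air after throw: [b1@3:R b2@4:L]
Beat 2 (L): throw ball3 h=6 -> lands@8:L; in-air after throw: [b1@3:R b2@4:L b3@8:L]
Beat 3 (R): throw ball1 h=3 -> lands@6:L; in-air after throw: [b2@4:L b1@6:L b3@8:L]
Beat 4 (L): throw ball2 h=3 -> lands@7:R; in-air after throw: [b1@6:L b2@7:R b3@8:L]
Beat 5 (R): throw ball4 h=6 -> lands@11:R; in-air after throw: [b1@6:L b2@7:R b3@8:L b4@11:R]
Beat 6 (L): throw ball1 h=3 -> lands@9:R; in-air after throw: [b2@7:R b3@8:L b1@9:R b4@11:R]
Beat 7 (R): throw ball2 h=3 -> lands@10:L; in-air after throw: [b3@8:L b1@9:R b2@10:L b4@11:R]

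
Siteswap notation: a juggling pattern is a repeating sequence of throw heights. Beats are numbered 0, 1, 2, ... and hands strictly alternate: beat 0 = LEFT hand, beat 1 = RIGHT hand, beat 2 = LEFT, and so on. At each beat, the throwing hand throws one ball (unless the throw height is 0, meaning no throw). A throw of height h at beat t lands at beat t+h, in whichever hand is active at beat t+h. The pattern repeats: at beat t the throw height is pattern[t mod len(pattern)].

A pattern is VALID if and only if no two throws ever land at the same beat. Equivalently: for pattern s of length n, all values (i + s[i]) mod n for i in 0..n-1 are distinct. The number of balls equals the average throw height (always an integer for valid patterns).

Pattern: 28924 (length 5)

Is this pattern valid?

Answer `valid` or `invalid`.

Answer: valid

Derivation:
i=0: (i + s[i]) mod n = (0 + 2) mod 5 = 2
i=1: (i + s[i]) mod n = (1 + 8) mod 5 = 4
i=2: (i + s[i]) mod n = (2 + 9) mod 5 = 1
i=3: (i + s[i]) mod n = (3 + 2) mod 5 = 0
i=4: (i + s[i]) mod n = (4 + 4) mod 5 = 3
Residues: [2, 4, 1, 0, 3], distinct: True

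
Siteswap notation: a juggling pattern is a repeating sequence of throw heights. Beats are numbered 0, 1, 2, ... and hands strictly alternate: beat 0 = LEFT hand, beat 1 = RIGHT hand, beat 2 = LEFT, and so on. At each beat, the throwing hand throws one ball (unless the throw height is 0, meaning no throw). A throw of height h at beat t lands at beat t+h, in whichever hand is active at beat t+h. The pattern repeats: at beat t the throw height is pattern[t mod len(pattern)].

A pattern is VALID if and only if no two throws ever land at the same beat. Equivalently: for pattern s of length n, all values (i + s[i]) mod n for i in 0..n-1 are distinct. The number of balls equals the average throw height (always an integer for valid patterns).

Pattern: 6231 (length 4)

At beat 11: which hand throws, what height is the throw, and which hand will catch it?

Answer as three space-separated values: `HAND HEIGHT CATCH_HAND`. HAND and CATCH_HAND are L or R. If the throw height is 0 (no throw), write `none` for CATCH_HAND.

Answer: R 1 L

Derivation:
Beat 11: 11 mod 2 = 1, so hand = R
Throw height = pattern[11 mod 4] = pattern[3] = 1
Lands at beat 11+1=12, 12 mod 2 = 0, so catch hand = L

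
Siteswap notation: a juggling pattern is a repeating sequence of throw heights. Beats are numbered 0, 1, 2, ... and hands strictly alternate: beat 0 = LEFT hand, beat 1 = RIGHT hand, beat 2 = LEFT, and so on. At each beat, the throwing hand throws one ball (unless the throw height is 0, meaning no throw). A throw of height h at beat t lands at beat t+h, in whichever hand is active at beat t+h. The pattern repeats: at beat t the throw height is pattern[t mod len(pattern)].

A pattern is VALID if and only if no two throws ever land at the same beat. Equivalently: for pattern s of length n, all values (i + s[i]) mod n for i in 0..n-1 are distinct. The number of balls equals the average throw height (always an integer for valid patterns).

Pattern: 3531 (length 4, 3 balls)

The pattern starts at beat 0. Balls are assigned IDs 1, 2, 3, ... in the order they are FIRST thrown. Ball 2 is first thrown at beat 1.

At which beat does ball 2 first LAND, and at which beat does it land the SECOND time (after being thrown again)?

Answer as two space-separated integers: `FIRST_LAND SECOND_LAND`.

Answer: 6 9

Derivation:
Beat 0 (L): throw ball1 h=3 -> lands@3:R; in-air after throw: [b1@3:R]
Beat 1 (R): throw ball2 h=5 -> lands@6:L; in-air after throw: [b1@3:R b2@6:L]
Beat 2 (L): throw ball3 h=3 -> lands@5:R; in-air after throw: [b1@3:R b3@5:R b2@6:L]
Beat 3 (R): throw ball1 h=1 -> lands@4:L; in-air after throw: [b1@4:L b3@5:R b2@6:L]
Beat 4 (L): throw ball1 h=3 -> lands@7:R; in-air after throw: [b3@5:R b2@6:L b1@7:R]
Beat 5 (R): throw ball3 h=5 -> lands@10:L; in-air after throw: [b2@6:L b1@7:R b3@10:L]
Beat 6 (L): throw ball2 h=3 -> lands@9:R; in-air after throw: [b1@7:R b2@9:R b3@10:L]
Beat 7 (R): throw ball1 h=1 -> lands@8:L; in-air after throw: [b1@8:L b2@9:R b3@10:L]
Beat 8 (L): throw ball1 h=3 -> lands@11:R; in-air after throw: [b2@9:R b3@10:L b1@11:R]
Beat 9 (R): throw ball2 h=5 -> lands@14:L; in-air after throw: [b3@10:L b1@11:R b2@14:L]
Ball 2: thrown@1 h=5 -> first land @6; rethrown@6 h=3 -> second land @9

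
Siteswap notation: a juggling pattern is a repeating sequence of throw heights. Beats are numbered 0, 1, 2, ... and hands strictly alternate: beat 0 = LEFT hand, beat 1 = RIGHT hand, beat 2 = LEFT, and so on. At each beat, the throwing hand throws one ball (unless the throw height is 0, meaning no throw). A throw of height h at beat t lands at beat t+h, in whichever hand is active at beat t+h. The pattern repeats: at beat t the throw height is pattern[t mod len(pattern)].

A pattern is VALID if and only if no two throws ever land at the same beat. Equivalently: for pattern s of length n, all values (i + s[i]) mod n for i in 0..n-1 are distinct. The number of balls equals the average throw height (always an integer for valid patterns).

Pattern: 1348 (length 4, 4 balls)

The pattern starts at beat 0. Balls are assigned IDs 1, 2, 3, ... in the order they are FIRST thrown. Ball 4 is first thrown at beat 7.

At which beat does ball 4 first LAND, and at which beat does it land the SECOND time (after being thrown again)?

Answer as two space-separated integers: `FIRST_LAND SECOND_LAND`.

Answer: 15 23

Derivation:
Beat 0 (L): throw ball1 h=1 -> lands@1:R; in-air after throw: [b1@1:R]
Beat 1 (R): throw ball1 h=3 -> lands@4:L; in-air after throw: [b1@4:L]
Beat 2 (L): throw ball2 h=4 -> lands@6:L; in-air after throw: [b1@4:L b2@6:L]
Beat 3 (R): throw ball3 h=8 -> lands@11:R; in-air after throw: [b1@4:L b2@6:L b3@11:R]
Beat 4 (L): throw ball1 h=1 -> lands@5:R; in-air after throw: [b1@5:R b2@6:L b3@11:R]
Beat 5 (R): throw ball1 h=3 -> lands@8:L; in-air after throw: [b2@6:L b1@8:L b3@11:R]
Beat 6 (L): throw ball2 h=4 -> lands@10:L; in-air after throw: [b1@8:L b2@10:L b3@11:R]
Beat 7 (R): throw ball4 h=8 -> lands@15:R; in-air after throw: [b1@8:L b2@10:L b3@11:R b4@15:R]
Beat 8 (L): throw ball1 h=1 -> lands@9:R; in-air after throw: [b1@9:R b2@10:L b3@11:R b4@15:R]
Beat 9 (R): throw ball1 h=3 -> lands@12:L; in-air after throw: [b2@10:L b3@11:R b1@12:L b4@15:R]
Beat 10 (L): throw ball2 h=4 -> lands@14:L; in-air after throw: [b3@11:R b1@12:L b2@14:L b4@15:R]
Beat 11 (R): throw ball3 h=8 -> lands@19:R; in-air after throw: [b1@12:L b2@14:L b4@15:R b3@19:R]
Beat 12 (L): throw ball1 h=1 -> lands@13:R; in-air after throw: [b1@13:R b2@14:L b4@15:R b3@19:R]
Beat 13 (R): throw ball1 h=3 -> lands@16:L; in-air after throw: [b2@14:L b4@15:R b1@16:L b3@19:R]
Beat 14 (L): throw ball2 h=4 -> lands@18:L; in-air after throw: [b4@15:R b1@16:L b2@18:L b3@19:R]
Beat 15 (R): throw ball4 h=8 -> lands@23:R; in-air after throw: [b1@16:L b2@18:L b3@19:R b4@23:R]
Beat 16 (L): throw ball1 h=1 -> lands@17:R; in-air after throw: [b1@17:R b2@18:L b3@19:R b4@23:R]
Beat 17 (R): throw ball1 h=3 -> lands@20:L; in-air after throw: [b2@18:L b3@19:R b1@20:L b4@23:R]
Beat 18 (L): throw ball2 h=4 -> lands@22:L; in-air after throw: [b3@19:R b1@20:L b2@22:L b4@23:R]
Beat 19 (R): throw ball3 h=8 -> lands@27:R; in-air after throw: [b1@20:L b2@22:L b4@23:R b3@27:R]
Beat 20 (L): throw ball1 h=1 -> lands@21:R; in-air after throw: [b1@21:R b2@22:L b4@23:R b3@27:R]
Beat 21 (R): throw ball1 h=3 -> lands@24:L; in-air after throw: [b2@22:L b4@23:R b1@24:L b3@27:R]
Beat 22 (L): throw ball2 h=4 -> lands@26:L; in-air after throw: [b4@23:R b1@24:L b2@26:L b3@27:R]
Beat 23 (R): throw ball4 h=8 -> lands@31:R; in-air after throw: [b1@24:L b2@26:L b3@27:R b4@31:R]
Ball 4: thrown@7 h=8 -> first land @15; rethrown@15 h=8 -> second land @23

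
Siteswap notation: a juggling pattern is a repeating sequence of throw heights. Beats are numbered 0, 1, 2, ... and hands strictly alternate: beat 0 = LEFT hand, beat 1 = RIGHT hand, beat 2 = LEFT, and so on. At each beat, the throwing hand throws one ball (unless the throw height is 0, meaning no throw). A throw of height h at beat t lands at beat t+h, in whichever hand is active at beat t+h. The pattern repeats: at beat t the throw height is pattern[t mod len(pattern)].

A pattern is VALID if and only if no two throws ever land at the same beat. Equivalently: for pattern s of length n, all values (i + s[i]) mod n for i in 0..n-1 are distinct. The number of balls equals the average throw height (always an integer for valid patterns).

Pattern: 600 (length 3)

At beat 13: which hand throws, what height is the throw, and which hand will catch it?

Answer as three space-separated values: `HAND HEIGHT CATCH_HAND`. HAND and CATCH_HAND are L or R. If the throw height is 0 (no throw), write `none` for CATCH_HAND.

Answer: R 0 none

Derivation:
Beat 13: 13 mod 2 = 1, so hand = R
Throw height = pattern[13 mod 3] = pattern[1] = 0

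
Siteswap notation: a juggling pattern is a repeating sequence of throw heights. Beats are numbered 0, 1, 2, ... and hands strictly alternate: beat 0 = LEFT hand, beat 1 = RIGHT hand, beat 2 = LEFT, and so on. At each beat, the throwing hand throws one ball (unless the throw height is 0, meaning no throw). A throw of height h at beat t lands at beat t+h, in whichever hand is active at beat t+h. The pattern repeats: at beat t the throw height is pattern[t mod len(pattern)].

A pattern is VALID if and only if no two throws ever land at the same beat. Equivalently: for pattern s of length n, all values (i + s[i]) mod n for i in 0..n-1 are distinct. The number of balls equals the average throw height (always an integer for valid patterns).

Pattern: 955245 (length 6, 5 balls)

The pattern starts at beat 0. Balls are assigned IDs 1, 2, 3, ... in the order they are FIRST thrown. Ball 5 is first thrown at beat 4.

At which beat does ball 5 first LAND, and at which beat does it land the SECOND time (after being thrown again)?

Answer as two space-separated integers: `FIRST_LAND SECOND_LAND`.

Beat 0 (L): throw ball1 h=9 -> lands@9:R; in-air after throw: [b1@9:R]
Beat 1 (R): throw ball2 h=5 -> lands@6:L; in-air after throw: [b2@6:L b1@9:R]
Beat 2 (L): throw ball3 h=5 -> lands@7:R; in-air after throw: [b2@6:L b3@7:R b1@9:R]
Beat 3 (R): throw ball4 h=2 -> lands@5:R; in-air after throw: [b4@5:R b2@6:L b3@7:R b1@9:R]
Beat 4 (L): throw ball5 h=4 -> lands@8:L; in-air after throw: [b4@5:R b2@6:L b3@7:R b5@8:L b1@9:R]
Beat 5 (R): throw ball4 h=5 -> lands@10:L; in-air after throw: [b2@6:L b3@7:R b5@8:L b1@9:R b4@10:L]
Beat 6 (L): throw ball2 h=9 -> lands@15:R; in-air after throw: [b3@7:R b5@8:L b1@9:R b4@10:L b2@15:R]
Beat 7 (R): throw ball3 h=5 -> lands@12:L; in-air after throw: [b5@8:L b1@9:R b4@10:L b3@12:L b2@15:R]
Beat 8 (L): throw ball5 h=5 -> lands@13:R; in-air after throw: [b1@9:R b4@10:L b3@12:L b5@13:R b2@15:R]
Beat 9 (R): throw ball1 h=2 -> lands@11:R; in-air after throw: [b4@10:L b1@11:R b3@12:L b5@13:R b2@15:R]
Beat 10 (L): throw ball4 h=4 -> lands@14:L; in-air after throw: [b1@11:R b3@12:L b5@13:R b4@14:L b2@15:R]
Beat 11 (R): throw ball1 h=5 -> lands@16:L; in-air after throw: [b3@12:L b5@13:R b4@14:L b2@15:R b1@16:L]
Beat 12 (L): throw ball3 h=9 -> lands@21:R; in-air after throw: [b5@13:R b4@14:L b2@15:R b1@16:L b3@21:R]
Beat 13 (R): throw ball5 h=5 -> lands@18:L; in-air after throw: [b4@14:L b2@15:R b1@16:L b5@18:L b3@21:R]
Ball 5: thrown@4 h=4 -> first land @8; rethrown@8 h=5 -> second land @13

Answer: 8 13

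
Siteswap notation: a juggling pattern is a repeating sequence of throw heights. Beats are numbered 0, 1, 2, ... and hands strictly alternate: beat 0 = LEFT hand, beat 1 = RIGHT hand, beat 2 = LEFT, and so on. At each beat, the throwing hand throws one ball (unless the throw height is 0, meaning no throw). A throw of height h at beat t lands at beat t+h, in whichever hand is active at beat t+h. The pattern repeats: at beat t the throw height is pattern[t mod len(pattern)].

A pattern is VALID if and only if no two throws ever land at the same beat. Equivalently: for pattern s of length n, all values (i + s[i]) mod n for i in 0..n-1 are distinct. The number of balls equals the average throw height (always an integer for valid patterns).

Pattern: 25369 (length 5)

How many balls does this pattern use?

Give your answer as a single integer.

Pattern = [2, 5, 3, 6, 9], length n = 5
  position 0: throw height = 2, running sum = 2
  position 1: throw height = 5, running sum = 7
  position 2: throw height = 3, running sum = 10
  position 3: throw height = 6, running sum = 16
  position 4: throw height = 9, running sum = 25
Total sum = 25; balls = sum / n = 25 / 5 = 5

Answer: 5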